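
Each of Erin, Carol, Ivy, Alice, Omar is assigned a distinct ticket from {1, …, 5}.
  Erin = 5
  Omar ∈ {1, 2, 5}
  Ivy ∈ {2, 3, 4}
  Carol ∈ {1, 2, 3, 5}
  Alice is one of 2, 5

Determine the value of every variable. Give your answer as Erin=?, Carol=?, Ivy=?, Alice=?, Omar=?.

Erin=5, Carol=3, Ivy=4, Alice=2, Omar=1

Erin must be 5 (only option left). Strike 5 from Carol, Alice, Omar.
That leaves Alice = 2. Strike 2 from Carol, Ivy, Omar.
Omar must be 1 (only option left). Eliminate 1 elsewhere: Carol.
Carol's domain is down to {3}, so Carol = 3. Eliminate 3 elsewhere: Ivy.
Ivy must be 4 (only option left).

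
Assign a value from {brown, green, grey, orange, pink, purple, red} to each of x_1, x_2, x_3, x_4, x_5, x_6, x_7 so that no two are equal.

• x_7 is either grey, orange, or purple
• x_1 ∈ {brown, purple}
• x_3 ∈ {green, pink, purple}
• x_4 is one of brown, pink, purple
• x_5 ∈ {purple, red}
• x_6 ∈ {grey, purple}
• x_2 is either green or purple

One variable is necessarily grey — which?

x_6

Among the 7 variables, orange fits only x_7 (and all 7 values in {brown, green, grey, orange, pink, purple, red} must be used), so x_7 = orange.
The 6 still-open variables together cover exactly {brown, green, grey, pink, purple, red} — 6 values for 6 variables — and grey appears only in x_6's list, so x_6 = grey.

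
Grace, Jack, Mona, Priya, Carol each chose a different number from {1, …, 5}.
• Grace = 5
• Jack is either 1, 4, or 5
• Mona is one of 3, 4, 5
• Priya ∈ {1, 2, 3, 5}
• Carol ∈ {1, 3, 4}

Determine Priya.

Grace has just one choice, so Grace = 5. Eliminate 5 elsewhere: Jack, Mona, Priya.
Among the 4 still-open variables, 2 fits only Priya (and all 4 values in {1, 2, 3, 4} must be used), so Priya = 2.

2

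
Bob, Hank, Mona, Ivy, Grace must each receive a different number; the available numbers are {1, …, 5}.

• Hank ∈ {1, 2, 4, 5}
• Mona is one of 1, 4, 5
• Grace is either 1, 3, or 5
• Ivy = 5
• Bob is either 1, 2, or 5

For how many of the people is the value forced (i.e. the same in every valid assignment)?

Ivy must be 5 (only option left). Eliminate 5 elsewhere: Bob, Hank, Mona, Grace.
Among the 4 still-open variables, 3 fits only Grace (and all 4 values in {1, 2, 3, 4} must be used), so Grace = 3.
Determined: Ivy=5, Grace=3. The other people each still have more than one consistent value. That makes 2.

2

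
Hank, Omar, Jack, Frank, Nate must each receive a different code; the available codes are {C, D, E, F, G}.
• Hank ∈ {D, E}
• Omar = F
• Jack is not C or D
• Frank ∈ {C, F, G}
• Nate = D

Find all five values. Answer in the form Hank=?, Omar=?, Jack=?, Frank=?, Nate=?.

Omar's domain is down to {F}, so Omar = F. Remove F from Jack, Frank.
Nate has just one choice, so Nate = D. Remove D from Hank.
Hank has just one choice, so Hank = E. So Jack can't be E.
That leaves Jack = G. Eliminate G elsewhere: Frank.
Frank's domain is down to {C}, so Frank = C.

Hank=E, Omar=F, Jack=G, Frank=C, Nate=D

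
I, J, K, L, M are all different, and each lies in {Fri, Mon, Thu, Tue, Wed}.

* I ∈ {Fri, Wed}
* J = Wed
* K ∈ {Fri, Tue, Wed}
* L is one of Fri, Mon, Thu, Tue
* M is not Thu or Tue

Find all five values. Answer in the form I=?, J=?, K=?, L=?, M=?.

I=Fri, J=Wed, K=Tue, L=Thu, M=Mon

J's domain is down to {Wed}, so J = Wed. So I, K, M can't be Wed.
I has just one choice, so I = Fri. So K, L, M can't be Fri.
K's domain is down to {Tue}, so K = Tue. Remove Tue from L.
M must be Mon (only option left). Strike Mon from L.
L's domain is down to {Thu}, so L = Thu.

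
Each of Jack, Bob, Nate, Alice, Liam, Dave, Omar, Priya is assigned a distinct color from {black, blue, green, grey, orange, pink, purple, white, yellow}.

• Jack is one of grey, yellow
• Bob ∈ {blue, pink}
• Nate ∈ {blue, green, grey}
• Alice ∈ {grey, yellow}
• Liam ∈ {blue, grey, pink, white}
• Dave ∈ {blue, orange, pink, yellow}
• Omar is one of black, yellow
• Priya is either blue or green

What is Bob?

pink

Among the 8 variables, black fits only Omar (and all 8 values in {black, blue, green, grey, orange, pink, white, yellow} must be used), so Omar = black.
The 7 still-open variables draw from only 7 values {blue, green, grey, orange, pink, white, yellow}, so each is used; only Dave can be orange, hence Dave = orange.
The 6 still-open variables together cover exactly {blue, green, grey, pink, white, yellow} — 6 values for 6 variables — and white appears only in Liam's list, so Liam = white.
Among the 5 still-open variables, pink fits only Bob (and all 5 values in {blue, green, grey, pink, yellow} must be used), so Bob = pink.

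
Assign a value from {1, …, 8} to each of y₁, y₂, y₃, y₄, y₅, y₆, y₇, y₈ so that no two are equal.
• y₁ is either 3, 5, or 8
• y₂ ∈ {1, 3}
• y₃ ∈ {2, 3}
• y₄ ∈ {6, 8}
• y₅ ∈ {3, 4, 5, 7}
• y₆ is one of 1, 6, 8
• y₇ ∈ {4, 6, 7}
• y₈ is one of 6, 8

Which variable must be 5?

Among the 8 variables, 2 fits only y₃ (and all 8 values in {1, 2, 3, 4, 5, 6, 7, 8} must be used), so y₃ = 2.
The 2 variables y₄ and y₈ are confined to {6, 8}, which locks those values in; drop them from y₁, y₆, y₇.
y₆ must be 1 (only option left). Eliminate 1 elsewhere: y₂.
y₂ has just one choice, so y₂ = 3. Remove 3 from y₁, y₅.
So 5 goes to y₁.

y₁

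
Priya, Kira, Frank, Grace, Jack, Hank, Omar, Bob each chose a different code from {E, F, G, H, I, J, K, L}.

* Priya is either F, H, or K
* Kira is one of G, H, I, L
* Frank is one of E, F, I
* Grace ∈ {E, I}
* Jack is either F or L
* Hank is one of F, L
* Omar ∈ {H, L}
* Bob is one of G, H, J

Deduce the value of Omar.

H

The 8 variables draw from only 8 values {E, F, G, H, I, J, K, L}, so each is used; only Bob can be J, hence Bob = J.
The 7 still-open variables draw from only 7 values {E, F, G, H, I, K, L}, so each is used; only Kira can be G, hence Kira = G.
The 6 still-open variables together cover exactly {E, F, H, I, K, L} — 6 values for 6 variables — and K appears only in Priya's list, so Priya = K.
Among the 5 still-open variables, H fits only Omar (and all 5 values in {E, F, H, I, L} must be used), so Omar = H.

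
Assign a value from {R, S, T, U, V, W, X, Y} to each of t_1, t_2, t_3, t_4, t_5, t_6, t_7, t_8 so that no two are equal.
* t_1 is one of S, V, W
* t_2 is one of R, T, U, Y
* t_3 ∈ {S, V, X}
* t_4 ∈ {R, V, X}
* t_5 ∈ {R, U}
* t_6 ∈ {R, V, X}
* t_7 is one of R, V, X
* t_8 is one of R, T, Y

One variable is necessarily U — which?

t_5

Among the 8 variables, W fits only t_1 (and all 8 values in {R, S, T, U, V, W, X, Y} must be used), so t_1 = W.
The 7 still-open variables together cover exactly {R, S, T, U, V, X, Y} — 7 values for 7 variables — and S appears only in t_3's list, so t_3 = S.
t_4, t_6, t_7 between them cover only {R, V, X} — a naked triple. Remove those values from t_2, t_5, t_8.
So U goes to t_5.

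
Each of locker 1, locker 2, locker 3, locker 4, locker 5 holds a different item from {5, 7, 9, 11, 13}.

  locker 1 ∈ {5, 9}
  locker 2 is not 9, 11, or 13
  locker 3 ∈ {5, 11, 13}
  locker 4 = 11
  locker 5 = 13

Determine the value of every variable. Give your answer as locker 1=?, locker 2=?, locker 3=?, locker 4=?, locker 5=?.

locker 1=9, locker 2=7, locker 3=5, locker 4=11, locker 5=13

locker 4 has just one choice, so locker 4 = 11. Remove 11 from locker 3.
locker 5's domain is down to {13}, so locker 5 = 13. Strike 13 from locker 3.
locker 3 has just one choice, so locker 3 = 5. Remove 5 from locker 1, locker 2.
locker 1's domain is down to {9}, so locker 1 = 9.
locker 2's domain is down to {7}, so locker 2 = 7.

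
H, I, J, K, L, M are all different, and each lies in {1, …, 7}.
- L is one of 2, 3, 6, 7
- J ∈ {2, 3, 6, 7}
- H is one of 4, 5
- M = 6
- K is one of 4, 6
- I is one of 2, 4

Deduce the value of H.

5

M's domain is down to {6}, so M = 6. So J, K, L can't be 6.
That leaves K = 4. Remove 4 from H, I.
So H = 5.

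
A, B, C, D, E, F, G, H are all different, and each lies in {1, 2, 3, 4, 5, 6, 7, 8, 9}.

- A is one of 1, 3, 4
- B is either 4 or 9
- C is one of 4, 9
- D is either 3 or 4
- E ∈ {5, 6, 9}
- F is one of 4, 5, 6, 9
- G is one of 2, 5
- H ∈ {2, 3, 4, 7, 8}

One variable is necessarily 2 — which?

The 2 variables B and C are confined to {4, 9}, which locks those values in; drop them from A, D, E, F, H.
That leaves D = 3. Eliminate 3 elsewhere: A, H.
A must be 1 (only option left).
E and F share exactly the 2 values {5, 6}; by pigeonhole those values go to them, so strike 5, 6 from G.

G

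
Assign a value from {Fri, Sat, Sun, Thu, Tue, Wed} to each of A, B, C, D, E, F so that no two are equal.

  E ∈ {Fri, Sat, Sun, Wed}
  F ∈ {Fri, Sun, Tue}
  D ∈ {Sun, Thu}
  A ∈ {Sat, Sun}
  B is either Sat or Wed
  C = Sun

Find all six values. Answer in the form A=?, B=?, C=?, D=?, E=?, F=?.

A=Sat, B=Wed, C=Sun, D=Thu, E=Fri, F=Tue

C's domain is down to {Sun}, so C = Sun. Remove Sun from A, D, E, F.
D must be Thu (only option left).
That leaves A = Sat. Strike Sat from B, E.
B must be Wed (only option left). Eliminate Wed elsewhere: E.
E must be Fri (only option left). Eliminate Fri elsewhere: F.
F has just one choice, so F = Tue.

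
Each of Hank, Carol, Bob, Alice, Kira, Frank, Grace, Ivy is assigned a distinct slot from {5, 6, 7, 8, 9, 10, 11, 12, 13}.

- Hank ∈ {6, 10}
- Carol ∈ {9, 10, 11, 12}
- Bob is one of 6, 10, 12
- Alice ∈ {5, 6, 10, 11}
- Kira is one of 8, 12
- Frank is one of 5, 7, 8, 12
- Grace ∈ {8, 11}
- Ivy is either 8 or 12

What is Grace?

11

Among the 8 variables, 7 fits only Frank (and all 8 values in {5, 6, 7, 8, 9, 10, 11, 12} must be used), so Frank = 7.
The 7 still-open variables together cover exactly {5, 6, 8, 9, 10, 11, 12} — 7 values for 7 variables — and 5 appears only in Alice's list, so Alice = 5.
The 6 still-open variables together cover exactly {6, 8, 9, 10, 11, 12} — 6 values for 6 variables — and 9 appears only in Carol's list, so Carol = 9.
The 5 still-open variables draw from only 5 values {6, 8, 10, 11, 12}, so each is used; only Grace can be 11, hence Grace = 11.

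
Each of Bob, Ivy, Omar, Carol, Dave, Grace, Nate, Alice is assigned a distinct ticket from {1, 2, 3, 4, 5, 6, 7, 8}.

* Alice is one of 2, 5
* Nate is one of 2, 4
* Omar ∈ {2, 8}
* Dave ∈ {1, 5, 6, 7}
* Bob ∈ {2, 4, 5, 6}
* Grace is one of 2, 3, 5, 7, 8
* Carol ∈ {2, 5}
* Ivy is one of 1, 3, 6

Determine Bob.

The 2 variables Carol and Alice are confined to {2, 5}, which locks those values in; drop them from Bob, Omar, Dave, Grace, Nate.
Omar has just one choice, so Omar = 8. Remove 8 from Grace.
That leaves Nate = 4. Eliminate 4 elsewhere: Bob.
So Bob = 6.

6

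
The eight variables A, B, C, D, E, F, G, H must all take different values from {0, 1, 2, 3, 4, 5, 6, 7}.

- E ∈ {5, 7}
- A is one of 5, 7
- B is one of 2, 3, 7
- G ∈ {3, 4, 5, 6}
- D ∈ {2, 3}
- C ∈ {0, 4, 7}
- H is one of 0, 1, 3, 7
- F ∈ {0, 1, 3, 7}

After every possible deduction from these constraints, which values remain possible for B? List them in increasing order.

Among the 8 variables, 6 fits only G (and all 8 values in {0, 1, 2, 3, 4, 5, 6, 7} must be used), so G = 6.
The 7 still-open variables draw from only 7 values {0, 1, 2, 3, 4, 5, 7}, so each is used; only C can be 4, hence C = 4.
The 2 variables A and E are confined to {5, 7}, which locks those values in; drop them from B, F, H.
B and D between them cover only {2, 3} — a naked pair. Remove those values from F, H.
No further eliminations apply; B can still be any of 2, 3.

2, 3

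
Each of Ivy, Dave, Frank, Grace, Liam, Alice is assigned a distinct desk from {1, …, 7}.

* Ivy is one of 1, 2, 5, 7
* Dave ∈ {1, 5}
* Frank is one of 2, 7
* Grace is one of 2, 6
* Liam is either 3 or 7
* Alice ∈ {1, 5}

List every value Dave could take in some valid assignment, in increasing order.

1, 5

Among the 6 variables, 3 fits only Liam (and all 6 values in {1, 2, 3, 5, 6, 7} must be used), so Liam = 3.
The 5 still-open variables draw from only 5 values {1, 2, 5, 6, 7}, so each is used; only Grace can be 6, hence Grace = 6.
Dave and Alice between them cover only {1, 5} — a naked pair. Remove those values from Ivy.
No further eliminations apply; Dave can still be any of 1, 5.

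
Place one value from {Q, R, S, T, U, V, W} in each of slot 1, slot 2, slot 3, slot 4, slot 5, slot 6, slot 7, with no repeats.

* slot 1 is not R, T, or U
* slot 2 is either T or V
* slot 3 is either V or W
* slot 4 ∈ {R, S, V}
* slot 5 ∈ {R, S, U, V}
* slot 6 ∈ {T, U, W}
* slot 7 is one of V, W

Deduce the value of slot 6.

Among the 7 variables, Q fits only slot 1 (and all 7 values in {Q, R, S, T, U, V, W} must be used), so slot 1 = Q.
slot 3 and slot 7 share exactly the 2 values {V, W}; by pigeonhole those values go to them, so strike V, W from slot 2, slot 4, slot 5, slot 6.
That leaves slot 2 = T. Remove T from slot 6.
So slot 6 = U.

U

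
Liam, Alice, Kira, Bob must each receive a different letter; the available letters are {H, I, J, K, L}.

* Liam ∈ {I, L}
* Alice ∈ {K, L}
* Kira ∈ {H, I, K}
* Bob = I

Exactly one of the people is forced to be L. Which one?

Bob's domain is down to {I}, so Bob = I. So Liam, Kira can't be I.

Liam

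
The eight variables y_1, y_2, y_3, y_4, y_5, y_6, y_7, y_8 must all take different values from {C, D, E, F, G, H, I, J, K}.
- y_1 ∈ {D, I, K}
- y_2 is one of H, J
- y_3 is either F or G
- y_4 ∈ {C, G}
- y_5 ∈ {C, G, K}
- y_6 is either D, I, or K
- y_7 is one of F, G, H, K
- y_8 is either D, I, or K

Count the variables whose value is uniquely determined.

The 8 variables together cover exactly {C, D, F, G, H, I, J, K} — 8 values for 8 variables — and J appears only in y_2's list, so y_2 = J.
The 7 still-open variables draw from only 7 values {C, D, F, G, H, I, K}, so each is used; only y_7 can be H, hence y_7 = H.
The 6 still-open variables together cover exactly {C, D, F, G, I, K} — 6 values for 6 variables — and F appears only in y_3's list, so y_3 = F.
y_1, y_6, y_8 share exactly the 3 values {D, I, K}; by pigeonhole those values go to them, so strike D, I, K from y_5.
Determined: y_2=J, y_3=F, y_7=H. The other variables each still have more than one consistent value. That makes 3.

3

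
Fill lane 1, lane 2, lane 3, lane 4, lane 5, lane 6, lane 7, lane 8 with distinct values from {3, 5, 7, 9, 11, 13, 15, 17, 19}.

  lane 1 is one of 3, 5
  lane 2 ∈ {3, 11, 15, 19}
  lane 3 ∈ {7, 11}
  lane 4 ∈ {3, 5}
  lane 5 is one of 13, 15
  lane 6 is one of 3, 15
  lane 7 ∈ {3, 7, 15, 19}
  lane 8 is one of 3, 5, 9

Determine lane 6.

15

The 8 variables draw from only 8 values {3, 5, 7, 9, 11, 13, 15, 19}, so each is used; only lane 8 can be 9, hence lane 8 = 9.
The 7 still-open variables together cover exactly {3, 5, 7, 11, 13, 15, 19} — 7 values for 7 variables — and 13 appears only in lane 5's list, so lane 5 = 13.
lane 1 and lane 4 share exactly the 2 values {3, 5}; by pigeonhole those values go to them, so strike 3, 5 from lane 2, lane 6, lane 7.
So lane 6 = 15.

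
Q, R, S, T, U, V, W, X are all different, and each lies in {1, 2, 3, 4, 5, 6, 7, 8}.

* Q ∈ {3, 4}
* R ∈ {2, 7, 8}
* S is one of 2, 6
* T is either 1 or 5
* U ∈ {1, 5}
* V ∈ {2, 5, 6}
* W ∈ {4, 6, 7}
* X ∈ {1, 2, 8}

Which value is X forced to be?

The 8 variables draw from only 8 values {1, 2, 3, 4, 5, 6, 7, 8}, so each is used; only Q can be 3, hence Q = 3.
The 7 still-open variables together cover exactly {1, 2, 4, 5, 6, 7, 8} — 7 values for 7 variables — and 4 appears only in W's list, so W = 4.
The 6 still-open variables draw from only 6 values {1, 2, 5, 6, 7, 8}, so each is used; only R can be 7, hence R = 7.
The 5 still-open variables together cover exactly {1, 2, 5, 6, 8} — 5 values for 5 variables — and 8 appears only in X's list, so X = 8.

8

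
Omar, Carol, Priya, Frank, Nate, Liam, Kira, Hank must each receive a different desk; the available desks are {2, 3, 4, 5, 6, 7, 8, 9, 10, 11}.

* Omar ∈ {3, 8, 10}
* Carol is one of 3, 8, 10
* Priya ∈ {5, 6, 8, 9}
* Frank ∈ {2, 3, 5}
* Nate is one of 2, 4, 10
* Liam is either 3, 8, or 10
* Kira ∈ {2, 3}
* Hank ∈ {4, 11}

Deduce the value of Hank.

11

Omar, Carol, Liam between them cover only {3, 8, 10} — a naked triple. Remove those values from Priya, Frank, Nate, Kira.
Kira must be 2 (only option left). Eliminate 2 elsewhere: Frank, Nate.
That leaves Frank = 5. So Priya can't be 5.
Nate's domain is down to {4}, so Nate = 4. Eliminate 4 elsewhere: Hank.
So Hank = 11.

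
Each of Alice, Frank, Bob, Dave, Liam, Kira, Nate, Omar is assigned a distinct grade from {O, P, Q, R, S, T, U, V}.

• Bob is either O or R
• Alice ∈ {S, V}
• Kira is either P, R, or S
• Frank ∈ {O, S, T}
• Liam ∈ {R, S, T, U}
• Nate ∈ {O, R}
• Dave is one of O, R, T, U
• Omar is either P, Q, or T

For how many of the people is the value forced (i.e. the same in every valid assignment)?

3

The 8 variables together cover exactly {O, P, Q, R, S, T, U, V} — 8 values for 8 variables — and Q appears only in Omar's list, so Omar = Q.
Among the 7 still-open variables, P fits only Kira (and all 7 values in {O, P, R, S, T, U, V} must be used), so Kira = P.
The 6 still-open variables together cover exactly {O, R, S, T, U, V} — 6 values for 6 variables — and V appears only in Alice's list, so Alice = V.
Bob and Nate share exactly the 2 values {O, R}; by pigeonhole those values go to them, so strike O, R from Frank, Dave, Liam.
Determined: Alice=V, Kira=P, Omar=Q. The other people each still have more than one consistent value. That makes 3.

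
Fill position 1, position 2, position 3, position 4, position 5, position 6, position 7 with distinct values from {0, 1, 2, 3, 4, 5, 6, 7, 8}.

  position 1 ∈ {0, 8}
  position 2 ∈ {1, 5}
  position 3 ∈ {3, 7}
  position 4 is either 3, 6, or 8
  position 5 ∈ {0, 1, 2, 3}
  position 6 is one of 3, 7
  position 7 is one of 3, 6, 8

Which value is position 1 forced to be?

position 3 and position 6 between them cover only {3, 7} — a naked pair. Remove those values from position 4, position 5, position 7.
position 4 and position 7 share exactly the 2 values {6, 8}; by pigeonhole those values go to them, so strike 6, 8 from position 1.
So position 1 = 0.

0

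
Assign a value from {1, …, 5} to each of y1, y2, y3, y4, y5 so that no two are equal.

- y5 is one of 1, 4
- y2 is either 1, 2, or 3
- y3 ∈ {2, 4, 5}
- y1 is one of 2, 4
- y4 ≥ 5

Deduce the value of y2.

y4 must be 5 (only option left). Eliminate 5 elsewhere: y3.
The 4 still-open variables draw from only 4 values {1, 2, 3, 4}, so each is used; only y2 can be 3, hence y2 = 3.

3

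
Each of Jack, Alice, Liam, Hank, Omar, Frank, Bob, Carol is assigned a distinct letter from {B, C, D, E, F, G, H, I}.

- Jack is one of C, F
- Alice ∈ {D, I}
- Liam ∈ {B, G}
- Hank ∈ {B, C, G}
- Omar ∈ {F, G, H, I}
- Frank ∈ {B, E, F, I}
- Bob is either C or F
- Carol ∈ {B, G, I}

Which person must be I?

Among the 8 variables, D fits only Alice (and all 8 values in {B, C, D, E, F, G, H, I} must be used), so Alice = D.
The 7 still-open variables draw from only 7 values {B, C, E, F, G, H, I}, so each is used; only Frank can be E, hence Frank = E.
Among the 6 still-open variables, H fits only Omar (and all 6 values in {B, C, F, G, H, I} must be used), so Omar = H.
The 5 still-open variables together cover exactly {B, C, F, G, I} — 5 values for 5 variables — and I appears only in Carol's list, so Carol = I.

Carol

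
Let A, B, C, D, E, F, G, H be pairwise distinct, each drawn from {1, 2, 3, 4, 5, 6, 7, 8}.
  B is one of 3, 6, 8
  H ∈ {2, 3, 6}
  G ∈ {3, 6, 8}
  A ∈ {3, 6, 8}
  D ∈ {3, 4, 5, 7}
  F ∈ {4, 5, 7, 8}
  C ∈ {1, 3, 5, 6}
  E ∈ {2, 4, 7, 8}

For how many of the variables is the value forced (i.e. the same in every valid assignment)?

The 8 variables draw from only 8 values {1, 2, 3, 4, 5, 6, 7, 8}, so each is used; only C can be 1, hence C = 1.
A, B, G share exactly the 3 values {3, 6, 8}; by pigeonhole those values go to them, so strike 3, 6, 8 from D, E, F, H.
H has just one choice, so H = 2. Eliminate 2 elsewhere: E.
Determined: C=1, H=2. The other variables each still have more than one consistent value. That makes 2.

2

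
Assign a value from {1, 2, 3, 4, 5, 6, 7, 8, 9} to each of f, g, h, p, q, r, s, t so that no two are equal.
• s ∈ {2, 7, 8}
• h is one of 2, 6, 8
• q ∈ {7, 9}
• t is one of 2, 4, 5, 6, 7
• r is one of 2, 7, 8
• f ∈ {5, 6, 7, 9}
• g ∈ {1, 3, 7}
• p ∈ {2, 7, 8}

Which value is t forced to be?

4

The 3 variables p, r, s are confined to {2, 7, 8}, which locks those values in; drop them from f, g, h, q, t.
h has just one choice, so h = 6. So f, t can't be 6.
q has just one choice, so q = 9. Remove 9 from f.
f must be 5 (only option left). Eliminate 5 elsewhere: t.
So t = 4.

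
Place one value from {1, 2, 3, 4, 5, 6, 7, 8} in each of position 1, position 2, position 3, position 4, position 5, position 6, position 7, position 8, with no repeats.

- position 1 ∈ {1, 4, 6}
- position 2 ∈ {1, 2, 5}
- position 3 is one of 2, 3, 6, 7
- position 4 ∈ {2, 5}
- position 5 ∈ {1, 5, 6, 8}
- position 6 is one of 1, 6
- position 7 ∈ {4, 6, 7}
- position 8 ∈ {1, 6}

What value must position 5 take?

Among the 8 variables, 3 fits only position 3 (and all 8 values in {1, 2, 3, 4, 5, 6, 7, 8} must be used), so position 3 = 3.
The 7 still-open variables together cover exactly {1, 2, 4, 5, 6, 7, 8} — 7 values for 7 variables — and 7 appears only in position 7's list, so position 7 = 7.
Among the 6 still-open variables, 4 fits only position 1 (and all 6 values in {1, 2, 4, 5, 6, 8} must be used), so position 1 = 4.
The 5 still-open variables together cover exactly {1, 2, 5, 6, 8} — 5 values for 5 variables — and 8 appears only in position 5's list, so position 5 = 8.

8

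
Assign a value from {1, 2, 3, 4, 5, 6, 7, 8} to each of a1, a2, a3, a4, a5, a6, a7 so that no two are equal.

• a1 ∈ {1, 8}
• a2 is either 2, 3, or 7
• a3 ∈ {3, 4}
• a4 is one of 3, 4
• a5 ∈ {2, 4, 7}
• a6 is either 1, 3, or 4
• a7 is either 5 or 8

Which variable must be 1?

a6

The 7 variables draw from only 7 values {1, 2, 3, 4, 5, 7, 8}, so each is used; only a7 can be 5, hence a7 = 5.
The 6 still-open variables draw from only 6 values {1, 2, 3, 4, 7, 8}, so each is used; only a1 can be 8, hence a1 = 8.
The 5 still-open variables together cover exactly {1, 2, 3, 4, 7} — 5 values for 5 variables — and 1 appears only in a6's list, so a6 = 1.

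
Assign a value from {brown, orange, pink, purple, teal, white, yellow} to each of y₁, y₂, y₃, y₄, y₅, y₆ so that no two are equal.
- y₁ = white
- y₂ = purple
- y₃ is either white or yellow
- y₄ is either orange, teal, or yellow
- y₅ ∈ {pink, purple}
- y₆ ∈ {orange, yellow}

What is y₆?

orange

y₁ has just one choice, so y₁ = white. Strike white from y₃.
y₂ has just one choice, so y₂ = purple. Eliminate purple elsewhere: y₅.
y₃'s domain is down to {yellow}, so y₃ = yellow. Strike yellow from y₄, y₆.
So y₆ = orange.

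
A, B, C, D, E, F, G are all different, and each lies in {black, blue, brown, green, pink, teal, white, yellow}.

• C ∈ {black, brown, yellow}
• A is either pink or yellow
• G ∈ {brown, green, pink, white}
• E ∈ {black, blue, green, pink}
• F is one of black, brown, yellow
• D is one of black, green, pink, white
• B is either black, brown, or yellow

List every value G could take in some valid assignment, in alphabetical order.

The 7 variables draw from only 7 values {black, blue, brown, green, pink, white, yellow}, so each is used; only E can be blue, hence E = blue.
B, C, F share exactly the 3 values {black, brown, yellow}; by pigeonhole those values go to them, so strike black, brown, yellow from A, D, G.
A has just one choice, so A = pink. So D, G can't be pink.
No further eliminations apply; G can still be any of green, white.

green, white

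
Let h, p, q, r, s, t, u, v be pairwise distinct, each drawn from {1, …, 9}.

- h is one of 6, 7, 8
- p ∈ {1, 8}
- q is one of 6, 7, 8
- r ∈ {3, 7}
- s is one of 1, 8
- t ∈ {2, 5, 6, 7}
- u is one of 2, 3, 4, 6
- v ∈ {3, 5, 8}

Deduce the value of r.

The 8 variables together cover exactly {1, 2, 3, 4, 5, 6, 7, 8} — 8 values for 8 variables — and 4 appears only in u's list, so u = 4.
The 7 still-open variables together cover exactly {1, 2, 3, 5, 6, 7, 8} — 7 values for 7 variables — and 2 appears only in t's list, so t = 2.
Among the 6 still-open variables, 5 fits only v (and all 6 values in {1, 3, 5, 6, 7, 8} must be used), so v = 5.
The 5 still-open variables together cover exactly {1, 3, 6, 7, 8} — 5 values for 5 variables — and 3 appears only in r's list, so r = 3.

3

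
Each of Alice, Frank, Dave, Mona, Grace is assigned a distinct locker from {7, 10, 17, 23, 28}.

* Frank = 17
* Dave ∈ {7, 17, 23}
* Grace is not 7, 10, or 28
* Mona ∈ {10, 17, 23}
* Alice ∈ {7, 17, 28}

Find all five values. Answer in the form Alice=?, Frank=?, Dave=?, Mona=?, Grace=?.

Frank has just one choice, so Frank = 17. So Alice, Dave, Mona, Grace can't be 17.
Grace has just one choice, so Grace = 23. Strike 23 from Dave, Mona.
Dave must be 7 (only option left). Strike 7 from Alice.
Mona has just one choice, so Mona = 10.
That leaves Alice = 28.

Alice=28, Frank=17, Dave=7, Mona=10, Grace=23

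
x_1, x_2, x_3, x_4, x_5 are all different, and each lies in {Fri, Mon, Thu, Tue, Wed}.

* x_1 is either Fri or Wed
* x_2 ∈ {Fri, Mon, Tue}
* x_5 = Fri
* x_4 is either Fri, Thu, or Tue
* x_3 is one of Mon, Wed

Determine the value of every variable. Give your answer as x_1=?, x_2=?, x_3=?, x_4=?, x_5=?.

x_5 must be Fri (only option left). So x_1, x_2, x_4 can't be Fri.
x_1 must be Wed (only option left). Eliminate Wed elsewhere: x_3.
That leaves x_3 = Mon. Strike Mon from x_2.
x_2 has just one choice, so x_2 = Tue. Strike Tue from x_4.
x_4's domain is down to {Thu}, so x_4 = Thu.

x_1=Wed, x_2=Tue, x_3=Mon, x_4=Thu, x_5=Fri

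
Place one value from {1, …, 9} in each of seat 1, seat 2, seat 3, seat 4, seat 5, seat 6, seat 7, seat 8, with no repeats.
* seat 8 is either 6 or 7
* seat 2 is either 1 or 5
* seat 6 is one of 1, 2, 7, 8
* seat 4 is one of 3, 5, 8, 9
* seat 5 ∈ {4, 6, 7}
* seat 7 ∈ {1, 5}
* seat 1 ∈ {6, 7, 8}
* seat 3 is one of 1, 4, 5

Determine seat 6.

2

seat 2 and seat 7 share exactly the 2 values {1, 5}; by pigeonhole those values go to them, so strike 1, 5 from seat 3, seat 4, seat 6.
seat 3's domain is down to {4}, so seat 3 = 4. So seat 5 can't be 4.
seat 5 and seat 8 between them cover only {6, 7} — a naked pair. Remove those values from seat 1, seat 6.
That leaves seat 1 = 8. Strike 8 from seat 4, seat 6.
So seat 6 = 2.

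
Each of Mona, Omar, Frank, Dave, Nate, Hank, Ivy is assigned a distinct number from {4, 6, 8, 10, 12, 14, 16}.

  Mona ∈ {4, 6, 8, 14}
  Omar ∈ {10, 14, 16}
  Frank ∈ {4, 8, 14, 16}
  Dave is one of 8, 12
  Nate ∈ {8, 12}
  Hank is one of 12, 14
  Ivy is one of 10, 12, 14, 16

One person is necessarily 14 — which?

Hank

The 7 variables together cover exactly {4, 6, 8, 10, 12, 14, 16} — 7 values for 7 variables — and 6 appears only in Mona's list, so Mona = 6.
Among the 6 still-open variables, 4 fits only Frank (and all 6 values in {4, 8, 10, 12, 14, 16} must be used), so Frank = 4.
Dave and Nate between them cover only {8, 12} — a naked pair. Remove those values from Hank, Ivy.
So 14 goes to Hank.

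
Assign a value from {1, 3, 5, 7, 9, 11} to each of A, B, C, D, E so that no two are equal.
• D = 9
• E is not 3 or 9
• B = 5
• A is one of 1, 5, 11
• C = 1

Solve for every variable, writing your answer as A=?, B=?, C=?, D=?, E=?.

B's domain is down to {5}, so B = 5. Remove 5 from A, E.
C has just one choice, so C = 1. Remove 1 from A, E.
D has just one choice, so D = 9.
A's domain is down to {11}, so A = 11. Remove 11 from E.
E has just one choice, so E = 7.

A=11, B=5, C=1, D=9, E=7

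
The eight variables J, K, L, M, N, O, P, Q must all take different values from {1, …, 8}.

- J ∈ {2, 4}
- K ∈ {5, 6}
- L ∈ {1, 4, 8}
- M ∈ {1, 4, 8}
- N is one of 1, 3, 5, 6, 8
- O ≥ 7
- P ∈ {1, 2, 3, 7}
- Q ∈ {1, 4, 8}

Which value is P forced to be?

The 3 variables L, M, Q are confined to {1, 4, 8}, which locks those values in; drop them from J, N, O, P.
J's domain is down to {2}, so J = 2. Remove 2 from P.
O has just one choice, so O = 7. Strike 7 from P.
So P = 3.

3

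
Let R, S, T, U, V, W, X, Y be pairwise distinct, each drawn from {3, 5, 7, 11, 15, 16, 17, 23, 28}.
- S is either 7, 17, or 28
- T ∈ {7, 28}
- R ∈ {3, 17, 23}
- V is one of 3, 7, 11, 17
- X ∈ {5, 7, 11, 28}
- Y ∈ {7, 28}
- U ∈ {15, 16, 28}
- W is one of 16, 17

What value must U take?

T and Y share exactly the 2 values {7, 28}; by pigeonhole those values go to them, so strike 7, 28 from S, U, V, X.
That leaves S = 17. So R, V, W can't be 17.
W has just one choice, so W = 16. So U can't be 16.
So U = 15.

15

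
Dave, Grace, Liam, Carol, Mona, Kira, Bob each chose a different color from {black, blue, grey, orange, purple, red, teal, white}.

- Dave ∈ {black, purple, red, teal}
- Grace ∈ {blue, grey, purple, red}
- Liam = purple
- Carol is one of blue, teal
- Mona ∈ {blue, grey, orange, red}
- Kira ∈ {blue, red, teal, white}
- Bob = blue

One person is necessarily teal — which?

Carol

Liam's domain is down to {purple}, so Liam = purple. Remove purple from Dave, Grace.
Bob's domain is down to {blue}, so Bob = blue. Remove blue from Grace, Carol, Mona, Kira.
So teal goes to Carol.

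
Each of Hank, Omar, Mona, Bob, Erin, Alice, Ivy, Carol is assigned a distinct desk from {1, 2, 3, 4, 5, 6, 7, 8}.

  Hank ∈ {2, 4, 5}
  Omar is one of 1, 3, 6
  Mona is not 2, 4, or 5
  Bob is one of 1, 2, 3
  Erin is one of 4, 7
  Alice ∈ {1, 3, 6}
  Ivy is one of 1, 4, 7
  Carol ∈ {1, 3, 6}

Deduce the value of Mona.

Among the 8 variables, 5 fits only Hank (and all 8 values in {1, 2, 3, 4, 5, 6, 7, 8} must be used), so Hank = 5.
Among the 7 still-open variables, 2 fits only Bob (and all 7 values in {1, 2, 3, 4, 6, 7, 8} must be used), so Bob = 2.
The 6 still-open variables draw from only 6 values {1, 3, 4, 6, 7, 8}, so each is used; only Mona can be 8, hence Mona = 8.

8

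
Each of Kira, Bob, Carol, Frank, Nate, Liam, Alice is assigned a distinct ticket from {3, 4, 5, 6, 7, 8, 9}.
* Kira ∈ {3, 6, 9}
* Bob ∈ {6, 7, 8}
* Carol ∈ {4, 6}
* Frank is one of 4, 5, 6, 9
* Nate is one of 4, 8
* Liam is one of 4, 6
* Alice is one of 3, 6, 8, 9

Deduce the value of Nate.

8

The 7 variables draw from only 7 values {3, 4, 5, 6, 7, 8, 9}, so each is used; only Frank can be 5, hence Frank = 5.
The 6 still-open variables together cover exactly {3, 4, 6, 7, 8, 9} — 6 values for 6 variables — and 7 appears only in Bob's list, so Bob = 7.
Carol and Liam share exactly the 2 values {4, 6}; by pigeonhole those values go to them, so strike 4, 6 from Kira, Nate, Alice.
So Nate = 8.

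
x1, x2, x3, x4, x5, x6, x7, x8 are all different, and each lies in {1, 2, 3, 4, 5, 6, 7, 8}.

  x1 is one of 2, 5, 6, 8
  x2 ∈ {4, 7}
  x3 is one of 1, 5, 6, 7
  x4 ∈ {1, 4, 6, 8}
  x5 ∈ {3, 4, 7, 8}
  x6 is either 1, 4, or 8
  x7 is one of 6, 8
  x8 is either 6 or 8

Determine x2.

Among the 8 variables, 2 fits only x1 (and all 8 values in {1, 2, 3, 4, 5, 6, 7, 8} must be used), so x1 = 2.
Among the 7 still-open variables, 3 fits only x5 (and all 7 values in {1, 3, 4, 5, 6, 7, 8} must be used), so x5 = 3.
Among the 6 still-open variables, 5 fits only x3 (and all 6 values in {1, 4, 5, 6, 7, 8} must be used), so x3 = 5.
Among the 5 still-open variables, 7 fits only x2 (and all 5 values in {1, 4, 6, 7, 8} must be used), so x2 = 7.

7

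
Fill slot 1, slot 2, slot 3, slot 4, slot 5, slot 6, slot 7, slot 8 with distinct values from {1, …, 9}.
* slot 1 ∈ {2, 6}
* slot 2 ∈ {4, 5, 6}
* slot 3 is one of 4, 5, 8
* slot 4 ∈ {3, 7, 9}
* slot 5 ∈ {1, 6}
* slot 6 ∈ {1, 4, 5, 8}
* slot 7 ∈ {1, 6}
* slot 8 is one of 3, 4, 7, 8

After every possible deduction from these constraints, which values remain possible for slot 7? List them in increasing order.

1, 6

slot 5 and slot 7 share exactly the 2 values {1, 6}; by pigeonhole those values go to them, so strike 1, 6 from slot 1, slot 2, slot 6.
slot 1's domain is down to {2}, so slot 1 = 2.
The 3 variables slot 2, slot 3, slot 6 are confined to {4, 5, 8}, which locks those values in; drop them from slot 8.
No further eliminations apply; slot 7 can still be any of 1, 6.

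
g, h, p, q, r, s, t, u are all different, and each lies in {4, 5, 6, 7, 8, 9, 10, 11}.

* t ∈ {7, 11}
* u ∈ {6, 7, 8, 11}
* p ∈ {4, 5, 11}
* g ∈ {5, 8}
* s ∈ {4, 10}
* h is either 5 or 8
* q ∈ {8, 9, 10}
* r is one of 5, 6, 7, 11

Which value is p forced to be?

4

Among the 8 variables, 9 fits only q (and all 8 values in {4, 5, 6, 7, 8, 9, 10, 11} must be used), so q = 9.
The 7 still-open variables together cover exactly {4, 5, 6, 7, 8, 10, 11} — 7 values for 7 variables — and 10 appears only in s's list, so s = 10.
The 6 still-open variables together cover exactly {4, 5, 6, 7, 8, 11} — 6 values for 6 variables — and 4 appears only in p's list, so p = 4.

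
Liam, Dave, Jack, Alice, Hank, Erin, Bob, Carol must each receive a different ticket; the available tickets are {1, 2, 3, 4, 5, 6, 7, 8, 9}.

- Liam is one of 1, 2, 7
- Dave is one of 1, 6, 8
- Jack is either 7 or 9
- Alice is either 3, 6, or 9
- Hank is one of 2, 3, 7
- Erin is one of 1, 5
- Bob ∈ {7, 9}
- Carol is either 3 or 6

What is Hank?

2

The 8 variables draw from only 8 values {1, 2, 3, 5, 6, 7, 8, 9}, so each is used; only Erin can be 5, hence Erin = 5.
The 7 still-open variables together cover exactly {1, 2, 3, 6, 7, 8, 9} — 7 values for 7 variables — and 8 appears only in Dave's list, so Dave = 8.
Among the 6 still-open variables, 1 fits only Liam (and all 6 values in {1, 2, 3, 6, 7, 9} must be used), so Liam = 1.
Among the 5 still-open variables, 2 fits only Hank (and all 5 values in {2, 3, 6, 7, 9} must be used), so Hank = 2.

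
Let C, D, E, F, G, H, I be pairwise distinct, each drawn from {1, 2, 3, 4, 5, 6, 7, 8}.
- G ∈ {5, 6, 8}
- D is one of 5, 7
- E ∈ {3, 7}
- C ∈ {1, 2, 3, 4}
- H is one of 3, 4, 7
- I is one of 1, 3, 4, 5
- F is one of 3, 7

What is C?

E and F share exactly the 2 values {3, 7}; by pigeonhole those values go to them, so strike 3, 7 from C, D, H, I.
D's domain is down to {5}, so D = 5. Eliminate 5 elsewhere: G, I.
H has just one choice, so H = 4. So C, I can't be 4.
That leaves I = 1. Remove 1 from C.
So C = 2.

2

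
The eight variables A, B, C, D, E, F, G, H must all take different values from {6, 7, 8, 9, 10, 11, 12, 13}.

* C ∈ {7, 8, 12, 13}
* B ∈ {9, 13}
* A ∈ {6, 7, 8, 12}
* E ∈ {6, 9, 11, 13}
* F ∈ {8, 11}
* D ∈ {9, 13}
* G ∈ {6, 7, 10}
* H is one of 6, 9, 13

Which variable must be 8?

F

The 8 variables draw from only 8 values {6, 7, 8, 9, 10, 11, 12, 13}, so each is used; only G can be 10, hence G = 10.
B and D share exactly the 2 values {9, 13}; by pigeonhole those values go to them, so strike 9, 13 from C, E, H.
H must be 6 (only option left). Strike 6 from A, E.
E's domain is down to {11}, so E = 11. Eliminate 11 elsewhere: F.
So 8 goes to F.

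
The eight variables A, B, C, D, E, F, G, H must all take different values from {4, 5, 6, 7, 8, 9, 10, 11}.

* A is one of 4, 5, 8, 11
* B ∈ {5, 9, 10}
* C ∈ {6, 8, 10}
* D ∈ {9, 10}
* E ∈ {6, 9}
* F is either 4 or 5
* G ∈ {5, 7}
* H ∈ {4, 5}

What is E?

The 8 variables together cover exactly {4, 5, 6, 7, 8, 9, 10, 11} — 8 values for 8 variables — and 7 appears only in G's list, so G = 7.
The 7 still-open variables together cover exactly {4, 5, 6, 8, 9, 10, 11} — 7 values for 7 variables — and 11 appears only in A's list, so A = 11.
The 6 still-open variables together cover exactly {4, 5, 6, 8, 9, 10} — 6 values for 6 variables — and 8 appears only in C's list, so C = 8.
The 5 still-open variables draw from only 5 values {4, 5, 6, 9, 10}, so each is used; only E can be 6, hence E = 6.

6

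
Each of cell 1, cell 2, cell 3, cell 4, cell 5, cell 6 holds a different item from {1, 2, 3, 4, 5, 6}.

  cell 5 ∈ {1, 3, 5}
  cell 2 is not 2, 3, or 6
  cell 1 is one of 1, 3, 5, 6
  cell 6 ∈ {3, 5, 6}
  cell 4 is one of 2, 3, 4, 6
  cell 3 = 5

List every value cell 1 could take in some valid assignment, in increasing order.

cell 3 has just one choice, so cell 3 = 5. Strike 5 from cell 1, cell 2, cell 5, cell 6.
The 5 still-open variables together cover exactly {1, 2, 3, 4, 6} — 5 values for 5 variables — and 2 appears only in cell 4's list, so cell 4 = 2.
The 4 still-open variables together cover exactly {1, 3, 4, 6} — 4 values for 4 variables — and 4 appears only in cell 2's list, so cell 2 = 4.
No further eliminations apply; cell 1 can still be any of 1, 3, 6.

1, 3, 6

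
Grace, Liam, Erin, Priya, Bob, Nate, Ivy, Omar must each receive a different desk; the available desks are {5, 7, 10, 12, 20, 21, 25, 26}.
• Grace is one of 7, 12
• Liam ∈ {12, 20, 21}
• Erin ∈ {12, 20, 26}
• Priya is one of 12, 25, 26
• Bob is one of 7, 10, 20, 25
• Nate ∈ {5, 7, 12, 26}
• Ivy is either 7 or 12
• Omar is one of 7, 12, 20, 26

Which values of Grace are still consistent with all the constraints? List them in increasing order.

The 8 variables together cover exactly {5, 7, 10, 12, 20, 21, 25, 26} — 8 values for 8 variables — and 5 appears only in Nate's list, so Nate = 5.
The 7 still-open variables draw from only 7 values {7, 10, 12, 20, 21, 25, 26}, so each is used; only Bob can be 10, hence Bob = 10.
The 6 still-open variables draw from only 6 values {7, 12, 20, 21, 25, 26}, so each is used; only Liam can be 21, hence Liam = 21.
Among the 5 still-open variables, 25 fits only Priya (and all 5 values in {7, 12, 20, 25, 26} must be used), so Priya = 25.
Grace and Ivy between them cover only {7, 12} — a naked pair. Remove those values from Erin, Omar.
No further eliminations apply; Grace can still be any of 7, 12.

7, 12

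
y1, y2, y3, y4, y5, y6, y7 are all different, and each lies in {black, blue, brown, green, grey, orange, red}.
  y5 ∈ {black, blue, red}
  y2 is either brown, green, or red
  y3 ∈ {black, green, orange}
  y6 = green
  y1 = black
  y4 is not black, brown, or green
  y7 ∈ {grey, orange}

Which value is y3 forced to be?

y1's domain is down to {black}, so y1 = black. Remove black from y3, y5.
That leaves y6 = green. Eliminate green elsewhere: y2, y3.
So y3 = orange.

orange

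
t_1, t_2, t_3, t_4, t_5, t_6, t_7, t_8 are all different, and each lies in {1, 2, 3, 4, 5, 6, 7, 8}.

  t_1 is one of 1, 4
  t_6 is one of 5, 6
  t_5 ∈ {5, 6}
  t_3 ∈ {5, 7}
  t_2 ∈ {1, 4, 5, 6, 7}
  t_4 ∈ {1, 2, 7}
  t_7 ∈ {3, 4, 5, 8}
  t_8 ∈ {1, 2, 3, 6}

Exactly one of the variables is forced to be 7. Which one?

The 8 variables together cover exactly {1, 2, 3, 4, 5, 6, 7, 8} — 8 values for 8 variables — and 8 appears only in t_7's list, so t_7 = 8.
Among the 7 still-open variables, 3 fits only t_8 (and all 7 values in {1, 2, 3, 4, 5, 6, 7} must be used), so t_8 = 3.
The 6 still-open variables together cover exactly {1, 2, 4, 5, 6, 7} — 6 values for 6 variables — and 2 appears only in t_4's list, so t_4 = 2.
t_5 and t_6 share exactly the 2 values {5, 6}; by pigeonhole those values go to them, so strike 5, 6 from t_2, t_3.
So 7 goes to t_3.

t_3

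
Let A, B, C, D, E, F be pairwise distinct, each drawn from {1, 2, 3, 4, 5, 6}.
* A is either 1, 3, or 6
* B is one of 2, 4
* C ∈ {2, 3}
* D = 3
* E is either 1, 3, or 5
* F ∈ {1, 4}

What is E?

D's domain is down to {3}, so D = 3. Remove 3 from A, C, E.
C must be 2 (only option left). So B can't be 2.
That leaves B = 4. Eliminate 4 elsewhere: F.
F has just one choice, so F = 1. Eliminate 1 elsewhere: A, E.
So E = 5.

5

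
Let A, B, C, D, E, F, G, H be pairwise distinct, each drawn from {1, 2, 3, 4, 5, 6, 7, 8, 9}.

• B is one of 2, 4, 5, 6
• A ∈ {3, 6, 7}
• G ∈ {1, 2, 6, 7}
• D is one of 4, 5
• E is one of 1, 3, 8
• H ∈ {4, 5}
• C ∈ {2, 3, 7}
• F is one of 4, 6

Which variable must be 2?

The 8 variables draw from only 8 values {1, 2, 3, 4, 5, 6, 7, 8}, so each is used; only E can be 8, hence E = 8.
Among the 7 still-open variables, 1 fits only G (and all 7 values in {1, 2, 3, 4, 5, 6, 7} must be used), so G = 1.
D and H share exactly the 2 values {4, 5}; by pigeonhole those values go to them, so strike 4, 5 from B, F.
That leaves F = 6. Strike 6 from A, B.
So 2 goes to B.

B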